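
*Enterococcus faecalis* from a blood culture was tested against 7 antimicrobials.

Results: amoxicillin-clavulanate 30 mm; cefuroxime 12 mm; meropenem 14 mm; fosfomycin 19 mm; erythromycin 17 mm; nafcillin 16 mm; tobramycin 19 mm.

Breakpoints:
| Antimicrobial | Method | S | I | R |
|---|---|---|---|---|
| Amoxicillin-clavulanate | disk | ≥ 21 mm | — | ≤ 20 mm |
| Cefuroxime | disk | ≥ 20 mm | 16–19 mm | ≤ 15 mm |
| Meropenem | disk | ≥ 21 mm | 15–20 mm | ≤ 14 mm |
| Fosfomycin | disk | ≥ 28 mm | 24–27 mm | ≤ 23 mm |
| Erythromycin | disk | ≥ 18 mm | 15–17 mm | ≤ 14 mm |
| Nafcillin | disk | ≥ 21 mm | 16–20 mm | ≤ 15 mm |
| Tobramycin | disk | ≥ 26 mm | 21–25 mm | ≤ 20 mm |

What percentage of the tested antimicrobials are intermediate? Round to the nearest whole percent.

29%

Amoxicillin-clavulanate 30 mm: ≥ 21 mm → S
Cefuroxime 12 mm: ≤ 15 mm ⇒ Resistant
Meropenem (14 mm) ≤ 14 mm — resistant
Fosfomycin (19 mm) ≤ 23 mm ⇒ R
Erythromycin: 17 mm is in 15–17 mm → I
Nafcillin: 16 mm is in 16–20 mm — I
Tobramycin (19 mm) ≤ 20 mm ⇒ Resistant
Intermediate: 2/7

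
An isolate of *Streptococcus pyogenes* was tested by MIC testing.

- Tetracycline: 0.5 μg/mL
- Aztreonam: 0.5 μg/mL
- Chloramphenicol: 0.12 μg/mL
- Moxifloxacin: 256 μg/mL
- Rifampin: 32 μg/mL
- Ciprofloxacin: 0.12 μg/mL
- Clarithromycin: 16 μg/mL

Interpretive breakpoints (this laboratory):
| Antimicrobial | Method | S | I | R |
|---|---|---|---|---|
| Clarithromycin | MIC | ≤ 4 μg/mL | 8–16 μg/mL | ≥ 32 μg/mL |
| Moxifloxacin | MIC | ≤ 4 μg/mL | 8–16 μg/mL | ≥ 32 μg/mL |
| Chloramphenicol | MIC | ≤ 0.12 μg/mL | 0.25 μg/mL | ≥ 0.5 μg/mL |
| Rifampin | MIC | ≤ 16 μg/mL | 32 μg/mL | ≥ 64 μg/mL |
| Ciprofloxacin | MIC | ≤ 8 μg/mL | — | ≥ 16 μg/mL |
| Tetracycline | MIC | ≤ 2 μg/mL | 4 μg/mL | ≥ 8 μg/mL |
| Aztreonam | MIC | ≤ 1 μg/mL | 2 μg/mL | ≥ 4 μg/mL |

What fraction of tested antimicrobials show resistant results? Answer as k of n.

Tetracycline: 0.5 μg/mL is ≤ 2 μg/mL — S
Aztreonam: 0.5 μg/mL is ≤ 1 μg/mL — S
Chloramphenicol: 0.12 μg/mL is ≤ 0.12 μg/mL ⇒ susceptible
Moxifloxacin: 256 μg/mL is ≥ 32 μg/mL — Resistant
Rifampin 32 μg/mL: = 32 μg/mL → I
Ciprofloxacin (0.12 μg/mL) ≤ 8 μg/mL ⇒ susceptible
Clarithromycin: 16 μg/mL is in 8–16 μg/mL → Intermediate
Resistant: 1/7

1 of 7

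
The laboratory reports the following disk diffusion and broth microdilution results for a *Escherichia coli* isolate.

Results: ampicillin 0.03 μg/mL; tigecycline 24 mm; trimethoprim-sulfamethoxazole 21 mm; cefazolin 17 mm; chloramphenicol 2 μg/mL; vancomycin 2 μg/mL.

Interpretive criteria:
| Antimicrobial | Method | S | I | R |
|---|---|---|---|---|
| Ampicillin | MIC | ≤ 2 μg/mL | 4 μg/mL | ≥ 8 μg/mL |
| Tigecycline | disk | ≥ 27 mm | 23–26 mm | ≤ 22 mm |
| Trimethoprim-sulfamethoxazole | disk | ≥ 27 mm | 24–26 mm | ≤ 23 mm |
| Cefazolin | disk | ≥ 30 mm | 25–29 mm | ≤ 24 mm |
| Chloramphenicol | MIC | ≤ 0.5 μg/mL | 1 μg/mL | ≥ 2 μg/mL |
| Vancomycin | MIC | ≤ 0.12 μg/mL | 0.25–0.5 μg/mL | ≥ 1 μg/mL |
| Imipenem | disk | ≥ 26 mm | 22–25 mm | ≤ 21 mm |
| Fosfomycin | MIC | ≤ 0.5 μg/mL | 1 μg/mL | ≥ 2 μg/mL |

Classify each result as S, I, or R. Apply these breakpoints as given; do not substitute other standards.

Ampicillin: 0.03 μg/mL is ≤ 2 μg/mL — Susceptible
Tigecycline (24 mm) in 23–26 mm → Intermediate
Trimethoprim-sulfamethoxazole 21 mm: ≤ 23 mm → Resistant
Cefazolin (17 mm) ≤ 24 mm → Resistant
Chloramphenicol 2 μg/mL: ≥ 2 μg/mL — R
Vancomycin (2 μg/mL) ≥ 1 μg/mL ⇒ Resistant

S, I, R, R, R, R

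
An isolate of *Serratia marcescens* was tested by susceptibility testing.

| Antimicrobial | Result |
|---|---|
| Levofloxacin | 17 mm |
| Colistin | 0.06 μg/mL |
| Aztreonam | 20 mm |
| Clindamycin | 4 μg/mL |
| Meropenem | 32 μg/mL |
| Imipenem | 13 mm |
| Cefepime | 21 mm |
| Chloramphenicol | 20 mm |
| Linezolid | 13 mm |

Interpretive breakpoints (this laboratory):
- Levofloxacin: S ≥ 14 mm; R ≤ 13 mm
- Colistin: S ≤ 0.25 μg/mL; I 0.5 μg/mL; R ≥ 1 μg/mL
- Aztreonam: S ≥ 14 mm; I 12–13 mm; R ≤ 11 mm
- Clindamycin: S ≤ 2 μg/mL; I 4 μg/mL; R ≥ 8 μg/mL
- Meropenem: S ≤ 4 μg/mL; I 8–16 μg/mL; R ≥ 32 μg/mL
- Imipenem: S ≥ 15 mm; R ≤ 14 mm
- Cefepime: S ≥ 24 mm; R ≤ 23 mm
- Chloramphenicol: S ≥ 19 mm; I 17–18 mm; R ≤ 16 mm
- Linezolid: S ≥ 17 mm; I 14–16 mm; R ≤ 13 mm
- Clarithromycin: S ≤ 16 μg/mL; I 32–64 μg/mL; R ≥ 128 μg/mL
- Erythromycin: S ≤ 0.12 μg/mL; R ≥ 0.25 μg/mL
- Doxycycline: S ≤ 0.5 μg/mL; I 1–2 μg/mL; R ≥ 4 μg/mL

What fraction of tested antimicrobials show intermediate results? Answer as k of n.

1 of 9

Levofloxacin: 17 mm is ≥ 14 mm ⇒ susceptible
Colistin: 0.06 μg/mL is ≤ 0.25 μg/mL — susceptible
Aztreonam (20 mm) ≥ 14 mm — Susceptible
Clindamycin 4 μg/mL: = 4 μg/mL — Intermediate
Meropenem (32 μg/mL) ≥ 32 μg/mL → Resistant
Imipenem 13 mm: ≤ 14 mm ⇒ resistant
Cefepime: 21 mm is ≤ 23 mm → Resistant
Chloramphenicol 20 mm: ≥ 19 mm — S
Linezolid (13 mm) ≤ 13 mm — resistant
Intermediate: 1/9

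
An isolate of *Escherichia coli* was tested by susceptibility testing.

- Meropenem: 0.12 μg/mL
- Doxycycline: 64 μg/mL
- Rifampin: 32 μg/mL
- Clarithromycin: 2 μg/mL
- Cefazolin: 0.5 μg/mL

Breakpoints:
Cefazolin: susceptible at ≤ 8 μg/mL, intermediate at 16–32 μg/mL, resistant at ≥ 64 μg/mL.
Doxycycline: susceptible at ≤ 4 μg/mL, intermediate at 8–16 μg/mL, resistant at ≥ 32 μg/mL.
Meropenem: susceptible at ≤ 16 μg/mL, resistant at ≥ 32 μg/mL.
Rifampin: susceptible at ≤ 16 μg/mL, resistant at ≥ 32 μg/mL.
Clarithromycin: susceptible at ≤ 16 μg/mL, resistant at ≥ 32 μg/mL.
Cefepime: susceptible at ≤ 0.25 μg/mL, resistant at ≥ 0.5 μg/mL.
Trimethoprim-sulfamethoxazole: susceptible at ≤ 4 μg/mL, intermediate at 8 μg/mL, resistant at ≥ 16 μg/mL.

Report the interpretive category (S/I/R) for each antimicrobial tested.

Meropenem 0.12 μg/mL: ≤ 16 μg/mL ⇒ susceptible
Doxycycline: 64 μg/mL is ≥ 32 μg/mL → R
Rifampin 32 μg/mL: ≥ 32 μg/mL ⇒ Resistant
Clarithromycin 2 μg/mL: ≤ 16 μg/mL ⇒ S
Cefazolin 0.5 μg/mL: ≤ 8 μg/mL ⇒ S

S, R, R, S, S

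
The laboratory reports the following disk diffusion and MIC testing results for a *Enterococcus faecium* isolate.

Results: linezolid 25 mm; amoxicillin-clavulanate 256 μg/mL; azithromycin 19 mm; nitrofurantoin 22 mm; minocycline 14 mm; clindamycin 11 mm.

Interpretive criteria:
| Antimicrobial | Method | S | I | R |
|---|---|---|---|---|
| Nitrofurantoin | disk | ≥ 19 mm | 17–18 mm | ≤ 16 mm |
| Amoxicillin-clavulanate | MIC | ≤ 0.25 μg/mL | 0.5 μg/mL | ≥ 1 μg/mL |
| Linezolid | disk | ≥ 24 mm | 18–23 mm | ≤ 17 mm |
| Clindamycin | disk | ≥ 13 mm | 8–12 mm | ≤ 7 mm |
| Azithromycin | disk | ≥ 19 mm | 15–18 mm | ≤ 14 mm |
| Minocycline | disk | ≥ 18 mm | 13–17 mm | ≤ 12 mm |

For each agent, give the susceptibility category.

S, R, S, S, I, I

Linezolid (25 mm) ≥ 24 mm → Susceptible
Amoxicillin-clavulanate: 256 μg/mL is ≥ 1 μg/mL ⇒ Resistant
Azithromycin: 19 mm is ≥ 19 mm → susceptible
Nitrofurantoin 22 mm: ≥ 19 mm → S
Minocycline (14 mm) in 13–17 mm ⇒ I
Clindamycin: 11 mm is in 8–12 mm → Intermediate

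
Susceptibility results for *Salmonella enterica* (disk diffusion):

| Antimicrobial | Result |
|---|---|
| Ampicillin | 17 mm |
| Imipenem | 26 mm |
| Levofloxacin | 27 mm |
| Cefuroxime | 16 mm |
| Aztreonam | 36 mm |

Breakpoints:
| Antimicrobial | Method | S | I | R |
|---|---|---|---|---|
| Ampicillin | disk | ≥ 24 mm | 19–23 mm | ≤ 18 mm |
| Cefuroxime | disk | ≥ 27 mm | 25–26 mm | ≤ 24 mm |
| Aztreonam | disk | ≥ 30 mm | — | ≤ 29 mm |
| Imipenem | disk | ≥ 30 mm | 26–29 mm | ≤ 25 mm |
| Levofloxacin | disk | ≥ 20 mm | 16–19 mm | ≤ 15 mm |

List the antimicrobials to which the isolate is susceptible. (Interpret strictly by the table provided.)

levofloxacin, aztreonam

Ampicillin (17 mm) ≤ 18 mm ⇒ Resistant
Imipenem 26 mm: in 26–29 mm → Intermediate
Levofloxacin 27 mm: ≥ 20 mm → S
Cefuroxime: 16 mm is ≤ 24 mm → resistant
Aztreonam: 36 mm is ≥ 30 mm ⇒ susceptible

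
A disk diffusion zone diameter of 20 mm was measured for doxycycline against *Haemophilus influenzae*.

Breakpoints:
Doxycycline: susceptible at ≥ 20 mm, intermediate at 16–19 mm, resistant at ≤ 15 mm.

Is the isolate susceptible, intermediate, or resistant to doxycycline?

Doxycycline 20 mm: ≥ 20 mm → Susceptible

S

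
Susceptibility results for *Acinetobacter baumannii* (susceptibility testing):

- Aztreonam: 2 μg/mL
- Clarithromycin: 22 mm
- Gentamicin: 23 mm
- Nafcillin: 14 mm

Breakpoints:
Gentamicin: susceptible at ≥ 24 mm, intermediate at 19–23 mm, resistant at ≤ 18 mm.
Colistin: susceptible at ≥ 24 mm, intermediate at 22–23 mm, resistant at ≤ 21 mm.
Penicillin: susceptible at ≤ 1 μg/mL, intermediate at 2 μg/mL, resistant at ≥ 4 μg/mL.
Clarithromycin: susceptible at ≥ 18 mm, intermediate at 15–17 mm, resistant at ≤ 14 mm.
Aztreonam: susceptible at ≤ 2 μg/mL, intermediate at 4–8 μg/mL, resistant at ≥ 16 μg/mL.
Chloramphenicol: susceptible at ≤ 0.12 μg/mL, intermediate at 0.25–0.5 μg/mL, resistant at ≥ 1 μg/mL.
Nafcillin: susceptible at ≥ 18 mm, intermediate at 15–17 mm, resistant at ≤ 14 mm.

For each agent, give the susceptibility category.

Aztreonam 2 μg/mL: ≤ 2 μg/mL — Susceptible
Clarithromycin 22 mm: ≥ 18 mm — susceptible
Gentamicin 23 mm: in 19–23 mm → intermediate
Nafcillin: 14 mm is ≤ 14 mm ⇒ R

S, S, I, R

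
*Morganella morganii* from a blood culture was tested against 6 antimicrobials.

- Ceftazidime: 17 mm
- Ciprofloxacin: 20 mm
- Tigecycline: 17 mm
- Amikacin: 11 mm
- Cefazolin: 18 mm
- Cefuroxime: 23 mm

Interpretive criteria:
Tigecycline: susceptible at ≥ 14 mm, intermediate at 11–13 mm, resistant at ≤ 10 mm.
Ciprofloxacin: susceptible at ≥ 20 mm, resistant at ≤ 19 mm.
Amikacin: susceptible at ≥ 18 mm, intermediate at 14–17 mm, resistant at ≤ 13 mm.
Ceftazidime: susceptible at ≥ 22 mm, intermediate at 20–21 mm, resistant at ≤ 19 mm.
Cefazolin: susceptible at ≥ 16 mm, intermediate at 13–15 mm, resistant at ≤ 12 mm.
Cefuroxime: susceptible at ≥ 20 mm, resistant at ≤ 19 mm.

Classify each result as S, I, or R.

Ceftazidime: 17 mm is ≤ 19 mm → Resistant
Ciprofloxacin: 20 mm is ≥ 20 mm — S
Tigecycline 17 mm: ≥ 14 mm ⇒ susceptible
Amikacin (11 mm) ≤ 13 mm — Resistant
Cefazolin: 18 mm is ≥ 16 mm — susceptible
Cefuroxime 23 mm: ≥ 20 mm — Susceptible

R, S, S, R, S, S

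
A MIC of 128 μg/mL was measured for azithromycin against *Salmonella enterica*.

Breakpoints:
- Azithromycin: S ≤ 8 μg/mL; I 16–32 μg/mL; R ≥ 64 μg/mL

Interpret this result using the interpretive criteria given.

Azithromycin (128 μg/mL) ≥ 64 μg/mL → resistant

R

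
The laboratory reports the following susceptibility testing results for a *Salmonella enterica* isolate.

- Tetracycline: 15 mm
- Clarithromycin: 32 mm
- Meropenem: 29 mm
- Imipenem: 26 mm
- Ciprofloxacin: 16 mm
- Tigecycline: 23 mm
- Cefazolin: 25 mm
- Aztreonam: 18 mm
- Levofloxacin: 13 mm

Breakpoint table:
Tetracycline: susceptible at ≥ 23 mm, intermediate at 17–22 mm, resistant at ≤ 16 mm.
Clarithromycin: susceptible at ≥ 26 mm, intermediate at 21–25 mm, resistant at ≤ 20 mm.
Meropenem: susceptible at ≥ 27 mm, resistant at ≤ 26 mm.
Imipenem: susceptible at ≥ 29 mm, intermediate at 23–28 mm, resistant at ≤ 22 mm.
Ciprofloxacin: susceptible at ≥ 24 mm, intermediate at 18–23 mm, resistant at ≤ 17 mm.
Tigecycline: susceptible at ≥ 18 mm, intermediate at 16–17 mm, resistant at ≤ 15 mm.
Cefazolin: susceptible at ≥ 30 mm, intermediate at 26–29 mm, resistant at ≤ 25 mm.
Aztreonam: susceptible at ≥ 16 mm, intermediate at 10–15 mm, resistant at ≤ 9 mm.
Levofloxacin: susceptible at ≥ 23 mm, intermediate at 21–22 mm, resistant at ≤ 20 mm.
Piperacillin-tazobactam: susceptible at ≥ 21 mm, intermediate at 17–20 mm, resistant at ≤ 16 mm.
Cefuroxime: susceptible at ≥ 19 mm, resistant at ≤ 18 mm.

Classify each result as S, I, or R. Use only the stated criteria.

R, S, S, I, R, S, R, S, R

Tetracycline: 15 mm is ≤ 16 mm — R
Clarithromycin (32 mm) ≥ 26 mm ⇒ S
Meropenem (29 mm) ≥ 27 mm — S
Imipenem (26 mm) in 23–28 mm ⇒ intermediate
Ciprofloxacin 16 mm: ≤ 17 mm — Resistant
Tigecycline 23 mm: ≥ 18 mm → susceptible
Cefazolin 25 mm: ≤ 25 mm → resistant
Aztreonam (18 mm) ≥ 16 mm — S
Levofloxacin: 13 mm is ≤ 20 mm — R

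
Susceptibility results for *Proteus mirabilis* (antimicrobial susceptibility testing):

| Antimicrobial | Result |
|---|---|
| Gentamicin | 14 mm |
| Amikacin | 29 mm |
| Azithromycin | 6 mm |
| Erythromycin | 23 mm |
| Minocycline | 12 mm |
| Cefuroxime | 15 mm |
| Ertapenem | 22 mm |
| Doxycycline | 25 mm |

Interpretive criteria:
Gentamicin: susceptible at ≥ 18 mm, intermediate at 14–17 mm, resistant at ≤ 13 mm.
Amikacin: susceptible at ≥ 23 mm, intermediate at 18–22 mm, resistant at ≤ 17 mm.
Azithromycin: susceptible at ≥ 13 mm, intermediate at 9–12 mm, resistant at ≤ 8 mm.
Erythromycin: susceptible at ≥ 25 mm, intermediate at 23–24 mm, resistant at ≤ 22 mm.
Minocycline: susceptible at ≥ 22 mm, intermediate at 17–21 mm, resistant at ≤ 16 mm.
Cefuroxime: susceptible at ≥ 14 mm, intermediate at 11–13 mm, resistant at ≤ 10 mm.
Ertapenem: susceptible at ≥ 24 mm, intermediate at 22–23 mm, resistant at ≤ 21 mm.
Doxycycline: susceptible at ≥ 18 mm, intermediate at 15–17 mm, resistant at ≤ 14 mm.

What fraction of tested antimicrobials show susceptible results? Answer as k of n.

3 of 8

Gentamicin 14 mm: in 14–17 mm — I
Amikacin: 29 mm is ≥ 23 mm ⇒ Susceptible
Azithromycin: 6 mm is ≤ 8 mm ⇒ Resistant
Erythromycin (23 mm) in 23–24 mm → intermediate
Minocycline (12 mm) ≤ 16 mm — Resistant
Cefuroxime (15 mm) ≥ 14 mm — S
Ertapenem (22 mm) in 22–23 mm ⇒ intermediate
Doxycycline: 25 mm is ≥ 18 mm → Susceptible
Susceptible: 3/8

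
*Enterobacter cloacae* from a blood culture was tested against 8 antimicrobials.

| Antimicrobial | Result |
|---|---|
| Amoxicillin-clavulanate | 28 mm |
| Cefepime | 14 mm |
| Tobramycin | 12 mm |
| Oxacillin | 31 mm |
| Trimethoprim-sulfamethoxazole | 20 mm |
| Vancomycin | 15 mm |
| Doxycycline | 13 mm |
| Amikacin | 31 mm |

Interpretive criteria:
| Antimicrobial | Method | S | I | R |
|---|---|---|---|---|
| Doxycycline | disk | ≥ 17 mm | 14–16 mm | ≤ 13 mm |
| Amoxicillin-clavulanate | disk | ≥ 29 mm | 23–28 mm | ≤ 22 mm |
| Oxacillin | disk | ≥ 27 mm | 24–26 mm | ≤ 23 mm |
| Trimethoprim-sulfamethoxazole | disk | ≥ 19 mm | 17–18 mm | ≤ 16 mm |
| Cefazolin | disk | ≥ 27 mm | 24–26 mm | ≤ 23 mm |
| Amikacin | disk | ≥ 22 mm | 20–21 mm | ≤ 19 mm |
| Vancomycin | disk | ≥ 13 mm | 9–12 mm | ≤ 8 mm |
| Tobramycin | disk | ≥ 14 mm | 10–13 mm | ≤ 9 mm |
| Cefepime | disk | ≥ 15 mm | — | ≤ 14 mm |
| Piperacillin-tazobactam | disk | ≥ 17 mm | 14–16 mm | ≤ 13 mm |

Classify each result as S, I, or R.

Amoxicillin-clavulanate: 28 mm is in 23–28 mm → Intermediate
Cefepime: 14 mm is ≤ 14 mm — resistant
Tobramycin 12 mm: in 10–13 mm → I
Oxacillin 31 mm: ≥ 27 mm — S
Trimethoprim-sulfamethoxazole (20 mm) ≥ 19 mm — S
Vancomycin (15 mm) ≥ 13 mm — susceptible
Doxycycline: 13 mm is ≤ 13 mm — Resistant
Amikacin: 31 mm is ≥ 22 mm ⇒ susceptible

I, R, I, S, S, S, R, S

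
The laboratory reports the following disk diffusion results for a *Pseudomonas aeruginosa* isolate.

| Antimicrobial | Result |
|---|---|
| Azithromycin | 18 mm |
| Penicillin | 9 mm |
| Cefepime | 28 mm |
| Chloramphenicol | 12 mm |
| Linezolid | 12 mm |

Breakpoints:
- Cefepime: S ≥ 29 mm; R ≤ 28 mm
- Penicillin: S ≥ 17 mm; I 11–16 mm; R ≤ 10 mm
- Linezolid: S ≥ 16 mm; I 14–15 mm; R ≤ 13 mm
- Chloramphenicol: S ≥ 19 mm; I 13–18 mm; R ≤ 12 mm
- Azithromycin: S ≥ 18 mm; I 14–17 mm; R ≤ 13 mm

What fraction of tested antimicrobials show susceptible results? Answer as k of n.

1 of 5

Azithromycin (18 mm) ≥ 18 mm — S
Penicillin: 9 mm is ≤ 10 mm — Resistant
Cefepime 28 mm: ≤ 28 mm ⇒ resistant
Chloramphenicol: 12 mm is ≤ 12 mm → Resistant
Linezolid (12 mm) ≤ 13 mm → resistant
Susceptible: 1/5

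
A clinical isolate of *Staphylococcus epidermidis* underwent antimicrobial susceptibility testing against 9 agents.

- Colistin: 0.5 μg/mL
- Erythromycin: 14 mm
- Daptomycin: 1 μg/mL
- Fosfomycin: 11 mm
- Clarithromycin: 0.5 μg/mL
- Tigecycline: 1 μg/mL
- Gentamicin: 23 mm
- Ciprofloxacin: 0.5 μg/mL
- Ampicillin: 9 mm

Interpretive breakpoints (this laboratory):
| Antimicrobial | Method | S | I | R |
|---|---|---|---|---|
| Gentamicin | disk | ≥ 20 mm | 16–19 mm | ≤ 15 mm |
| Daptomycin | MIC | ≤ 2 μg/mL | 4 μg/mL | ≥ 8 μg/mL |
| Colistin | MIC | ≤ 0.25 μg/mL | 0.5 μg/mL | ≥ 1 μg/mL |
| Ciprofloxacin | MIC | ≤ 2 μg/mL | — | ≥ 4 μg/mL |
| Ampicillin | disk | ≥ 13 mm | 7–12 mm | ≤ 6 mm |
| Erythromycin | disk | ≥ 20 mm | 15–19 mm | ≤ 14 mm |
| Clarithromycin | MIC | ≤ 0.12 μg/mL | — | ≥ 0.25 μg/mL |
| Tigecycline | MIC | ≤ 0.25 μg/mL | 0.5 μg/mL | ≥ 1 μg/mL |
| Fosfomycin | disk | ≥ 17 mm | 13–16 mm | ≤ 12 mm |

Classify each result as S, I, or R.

Colistin (0.5 μg/mL) = 0.5 μg/mL ⇒ intermediate
Erythromycin: 14 mm is ≤ 14 mm — R
Daptomycin: 1 μg/mL is ≤ 2 μg/mL ⇒ susceptible
Fosfomycin: 11 mm is ≤ 12 mm → Resistant
Clarithromycin: 0.5 μg/mL is ≥ 0.25 μg/mL — R
Tigecycline: 1 μg/mL is ≥ 1 μg/mL — Resistant
Gentamicin (23 mm) ≥ 20 mm — susceptible
Ciprofloxacin: 0.5 μg/mL is ≤ 2 μg/mL — Susceptible
Ampicillin (9 mm) in 7–12 mm ⇒ Intermediate

I, R, S, R, R, R, S, S, I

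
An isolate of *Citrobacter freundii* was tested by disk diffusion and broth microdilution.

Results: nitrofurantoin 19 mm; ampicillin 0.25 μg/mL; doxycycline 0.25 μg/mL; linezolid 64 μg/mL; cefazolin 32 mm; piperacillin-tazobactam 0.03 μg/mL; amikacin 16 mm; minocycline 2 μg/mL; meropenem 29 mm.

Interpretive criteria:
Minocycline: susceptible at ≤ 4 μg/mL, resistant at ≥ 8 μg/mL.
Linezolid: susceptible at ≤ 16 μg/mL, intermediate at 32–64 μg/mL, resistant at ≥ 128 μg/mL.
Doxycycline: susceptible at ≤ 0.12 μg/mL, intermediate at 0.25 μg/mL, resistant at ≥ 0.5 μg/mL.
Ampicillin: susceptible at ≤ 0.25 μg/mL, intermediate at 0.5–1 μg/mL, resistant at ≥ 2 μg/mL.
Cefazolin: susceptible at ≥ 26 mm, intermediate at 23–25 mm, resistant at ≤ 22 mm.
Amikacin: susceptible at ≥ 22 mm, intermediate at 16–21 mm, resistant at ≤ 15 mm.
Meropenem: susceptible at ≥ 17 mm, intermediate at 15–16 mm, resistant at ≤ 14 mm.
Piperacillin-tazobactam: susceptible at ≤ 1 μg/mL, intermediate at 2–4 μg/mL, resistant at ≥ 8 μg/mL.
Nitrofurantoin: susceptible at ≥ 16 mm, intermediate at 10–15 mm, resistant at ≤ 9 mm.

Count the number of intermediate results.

Nitrofurantoin 19 mm: ≥ 16 mm — Susceptible
Ampicillin (0.25 μg/mL) ≤ 0.25 μg/mL → S
Doxycycline 0.25 μg/mL: = 0.25 μg/mL — intermediate
Linezolid (64 μg/mL) in 32–64 μg/mL → Intermediate
Cefazolin (32 mm) ≥ 26 mm — Susceptible
Piperacillin-tazobactam (0.03 μg/mL) ≤ 1 μg/mL → S
Amikacin: 16 mm is in 16–21 mm ⇒ intermediate
Minocycline 2 μg/mL: ≤ 4 μg/mL — susceptible
Meropenem: 29 mm is ≥ 17 mm ⇒ Susceptible
Intermediate: 3

3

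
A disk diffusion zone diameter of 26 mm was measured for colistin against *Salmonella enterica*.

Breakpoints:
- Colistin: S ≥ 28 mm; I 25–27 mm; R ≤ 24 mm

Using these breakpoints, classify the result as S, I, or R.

Colistin 26 mm: in 25–27 mm ⇒ intermediate

Intermediate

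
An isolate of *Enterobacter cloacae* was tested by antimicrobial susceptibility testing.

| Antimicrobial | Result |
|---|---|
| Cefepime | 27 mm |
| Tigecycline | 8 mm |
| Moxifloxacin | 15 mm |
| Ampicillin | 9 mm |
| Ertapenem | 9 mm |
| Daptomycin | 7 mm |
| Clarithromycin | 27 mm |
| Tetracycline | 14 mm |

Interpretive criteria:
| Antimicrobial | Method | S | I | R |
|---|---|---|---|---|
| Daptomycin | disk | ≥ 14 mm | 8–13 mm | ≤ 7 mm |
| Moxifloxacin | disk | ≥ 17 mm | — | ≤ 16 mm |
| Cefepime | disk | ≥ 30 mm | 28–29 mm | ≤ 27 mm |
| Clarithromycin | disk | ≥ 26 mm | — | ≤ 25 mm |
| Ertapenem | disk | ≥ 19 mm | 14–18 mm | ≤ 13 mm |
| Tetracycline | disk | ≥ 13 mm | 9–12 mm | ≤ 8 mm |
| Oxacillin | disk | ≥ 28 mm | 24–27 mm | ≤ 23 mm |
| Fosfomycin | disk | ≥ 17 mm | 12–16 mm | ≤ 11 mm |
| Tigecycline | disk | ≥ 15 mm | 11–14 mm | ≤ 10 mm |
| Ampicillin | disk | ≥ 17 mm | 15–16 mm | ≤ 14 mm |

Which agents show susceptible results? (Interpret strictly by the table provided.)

Cefepime (27 mm) ≤ 27 mm — resistant
Tigecycline: 8 mm is ≤ 10 mm → resistant
Moxifloxacin: 15 mm is ≤ 16 mm ⇒ resistant
Ampicillin: 9 mm is ≤ 14 mm — R
Ertapenem 9 mm: ≤ 13 mm ⇒ R
Daptomycin 7 mm: ≤ 7 mm ⇒ resistant
Clarithromycin: 27 mm is ≥ 26 mm → S
Tetracycline: 14 mm is ≥ 13 mm — susceptible

clarithromycin, tetracycline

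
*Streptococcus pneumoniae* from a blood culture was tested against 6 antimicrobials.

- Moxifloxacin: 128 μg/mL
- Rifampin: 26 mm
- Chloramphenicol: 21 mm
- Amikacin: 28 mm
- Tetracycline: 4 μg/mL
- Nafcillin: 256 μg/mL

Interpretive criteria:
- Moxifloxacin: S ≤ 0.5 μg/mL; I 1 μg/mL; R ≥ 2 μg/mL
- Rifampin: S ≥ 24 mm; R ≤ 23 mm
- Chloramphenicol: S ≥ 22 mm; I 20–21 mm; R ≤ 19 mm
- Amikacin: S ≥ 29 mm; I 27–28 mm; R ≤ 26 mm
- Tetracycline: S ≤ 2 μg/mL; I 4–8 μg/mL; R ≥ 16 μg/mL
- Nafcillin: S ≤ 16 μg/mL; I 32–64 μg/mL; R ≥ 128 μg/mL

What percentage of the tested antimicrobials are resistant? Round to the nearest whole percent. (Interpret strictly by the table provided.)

Moxifloxacin 128 μg/mL: ≥ 2 μg/mL ⇒ Resistant
Rifampin (26 mm) ≥ 24 mm ⇒ S
Chloramphenicol: 21 mm is in 20–21 mm — I
Amikacin: 28 mm is in 27–28 mm — intermediate
Tetracycline 4 μg/mL: in 4–8 μg/mL → intermediate
Nafcillin: 256 μg/mL is ≥ 128 μg/mL ⇒ R
Resistant: 2/6

33%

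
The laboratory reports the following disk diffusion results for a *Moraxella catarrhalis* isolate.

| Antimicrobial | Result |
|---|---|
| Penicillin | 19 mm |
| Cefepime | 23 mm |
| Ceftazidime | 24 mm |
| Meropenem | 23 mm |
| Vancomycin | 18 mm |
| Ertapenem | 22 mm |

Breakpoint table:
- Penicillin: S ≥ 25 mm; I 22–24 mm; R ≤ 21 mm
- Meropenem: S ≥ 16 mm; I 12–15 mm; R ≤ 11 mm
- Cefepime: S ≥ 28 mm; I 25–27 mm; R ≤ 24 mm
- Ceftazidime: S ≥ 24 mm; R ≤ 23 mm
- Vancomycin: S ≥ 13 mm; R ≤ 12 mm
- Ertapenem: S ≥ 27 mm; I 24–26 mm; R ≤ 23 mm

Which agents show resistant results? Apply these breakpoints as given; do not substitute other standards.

Penicillin: 19 mm is ≤ 21 mm → R
Cefepime (23 mm) ≤ 24 mm — resistant
Ceftazidime (24 mm) ≥ 24 mm ⇒ Susceptible
Meropenem 23 mm: ≥ 16 mm → Susceptible
Vancomycin: 18 mm is ≥ 13 mm ⇒ Susceptible
Ertapenem: 22 mm is ≤ 23 mm ⇒ resistant

penicillin, cefepime, ertapenem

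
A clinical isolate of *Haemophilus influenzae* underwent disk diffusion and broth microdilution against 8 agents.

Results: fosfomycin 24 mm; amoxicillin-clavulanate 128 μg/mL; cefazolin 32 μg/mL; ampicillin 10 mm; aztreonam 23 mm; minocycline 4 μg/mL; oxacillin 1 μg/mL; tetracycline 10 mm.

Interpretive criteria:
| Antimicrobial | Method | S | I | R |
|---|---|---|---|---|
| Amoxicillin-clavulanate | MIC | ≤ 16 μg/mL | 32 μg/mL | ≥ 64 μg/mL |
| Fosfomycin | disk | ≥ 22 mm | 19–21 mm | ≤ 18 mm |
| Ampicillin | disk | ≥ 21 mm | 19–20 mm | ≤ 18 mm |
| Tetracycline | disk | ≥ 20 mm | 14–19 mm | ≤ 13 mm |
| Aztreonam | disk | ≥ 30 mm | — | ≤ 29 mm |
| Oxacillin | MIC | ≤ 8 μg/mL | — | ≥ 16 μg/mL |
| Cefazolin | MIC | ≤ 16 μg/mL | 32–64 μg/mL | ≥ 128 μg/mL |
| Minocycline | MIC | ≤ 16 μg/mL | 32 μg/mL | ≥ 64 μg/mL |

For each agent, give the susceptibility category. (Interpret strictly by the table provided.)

Fosfomycin (24 mm) ≥ 22 mm ⇒ S
Amoxicillin-clavulanate: 128 μg/mL is ≥ 64 μg/mL → R
Cefazolin: 32 μg/mL is in 32–64 μg/mL — I
Ampicillin 10 mm: ≤ 18 mm ⇒ Resistant
Aztreonam 23 mm: ≤ 29 mm ⇒ R
Minocycline (4 μg/mL) ≤ 16 μg/mL → S
Oxacillin: 1 μg/mL is ≤ 8 μg/mL ⇒ Susceptible
Tetracycline 10 mm: ≤ 13 mm ⇒ Resistant

S, R, I, R, R, S, S, R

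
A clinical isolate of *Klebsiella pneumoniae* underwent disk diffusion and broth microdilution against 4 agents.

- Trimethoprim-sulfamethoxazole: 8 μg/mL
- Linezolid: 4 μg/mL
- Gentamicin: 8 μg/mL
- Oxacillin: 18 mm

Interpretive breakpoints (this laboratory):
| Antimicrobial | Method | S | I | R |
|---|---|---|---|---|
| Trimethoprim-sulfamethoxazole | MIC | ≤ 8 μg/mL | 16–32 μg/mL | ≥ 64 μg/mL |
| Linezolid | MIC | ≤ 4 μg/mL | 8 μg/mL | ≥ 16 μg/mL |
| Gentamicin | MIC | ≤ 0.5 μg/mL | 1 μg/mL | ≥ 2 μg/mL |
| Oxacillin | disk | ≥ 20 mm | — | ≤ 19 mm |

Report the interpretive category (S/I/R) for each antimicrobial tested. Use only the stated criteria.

Trimethoprim-sulfamethoxazole: 8 μg/mL is ≤ 8 μg/mL — S
Linezolid 4 μg/mL: ≤ 4 μg/mL — susceptible
Gentamicin: 8 μg/mL is ≥ 2 μg/mL → resistant
Oxacillin (18 mm) ≤ 19 mm ⇒ Resistant

S, S, R, R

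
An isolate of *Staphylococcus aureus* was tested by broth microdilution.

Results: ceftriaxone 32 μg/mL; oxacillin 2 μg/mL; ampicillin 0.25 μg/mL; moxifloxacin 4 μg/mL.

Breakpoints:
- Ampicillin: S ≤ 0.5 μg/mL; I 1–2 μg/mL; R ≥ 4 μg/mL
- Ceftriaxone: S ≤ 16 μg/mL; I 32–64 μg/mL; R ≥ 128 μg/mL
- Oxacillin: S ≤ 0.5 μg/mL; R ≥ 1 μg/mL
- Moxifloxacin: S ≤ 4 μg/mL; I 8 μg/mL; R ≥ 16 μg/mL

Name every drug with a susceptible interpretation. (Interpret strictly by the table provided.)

ampicillin, moxifloxacin

Ceftriaxone (32 μg/mL) in 32–64 μg/mL — Intermediate
Oxacillin (2 μg/mL) ≥ 1 μg/mL — Resistant
Ampicillin (0.25 μg/mL) ≤ 0.5 μg/mL → susceptible
Moxifloxacin 4 μg/mL: ≤ 4 μg/mL → S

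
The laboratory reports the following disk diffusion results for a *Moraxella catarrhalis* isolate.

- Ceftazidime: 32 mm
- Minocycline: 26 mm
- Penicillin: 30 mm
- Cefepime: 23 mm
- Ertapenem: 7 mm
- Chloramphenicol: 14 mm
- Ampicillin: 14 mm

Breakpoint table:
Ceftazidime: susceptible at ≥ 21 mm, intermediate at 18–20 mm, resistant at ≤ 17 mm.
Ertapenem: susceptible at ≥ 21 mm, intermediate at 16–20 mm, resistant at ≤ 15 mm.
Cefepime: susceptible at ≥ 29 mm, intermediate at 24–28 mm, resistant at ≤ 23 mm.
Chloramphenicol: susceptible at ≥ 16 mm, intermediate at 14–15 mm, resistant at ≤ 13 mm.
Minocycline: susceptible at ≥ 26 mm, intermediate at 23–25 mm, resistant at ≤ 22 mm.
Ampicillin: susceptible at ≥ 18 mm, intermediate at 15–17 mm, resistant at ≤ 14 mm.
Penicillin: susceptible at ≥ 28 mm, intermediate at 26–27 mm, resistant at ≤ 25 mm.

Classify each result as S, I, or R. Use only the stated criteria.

Ceftazidime 32 mm: ≥ 21 mm ⇒ susceptible
Minocycline 26 mm: ≥ 26 mm → susceptible
Penicillin: 30 mm is ≥ 28 mm → S
Cefepime (23 mm) ≤ 23 mm → resistant
Ertapenem 7 mm: ≤ 15 mm ⇒ resistant
Chloramphenicol: 14 mm is in 14–15 mm → Intermediate
Ampicillin: 14 mm is ≤ 14 mm → Resistant

S, S, S, R, R, I, R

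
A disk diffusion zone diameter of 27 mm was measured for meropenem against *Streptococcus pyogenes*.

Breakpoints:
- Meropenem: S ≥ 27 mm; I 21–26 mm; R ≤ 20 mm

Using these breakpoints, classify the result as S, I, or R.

Meropenem: 27 mm is ≥ 27 mm → S

S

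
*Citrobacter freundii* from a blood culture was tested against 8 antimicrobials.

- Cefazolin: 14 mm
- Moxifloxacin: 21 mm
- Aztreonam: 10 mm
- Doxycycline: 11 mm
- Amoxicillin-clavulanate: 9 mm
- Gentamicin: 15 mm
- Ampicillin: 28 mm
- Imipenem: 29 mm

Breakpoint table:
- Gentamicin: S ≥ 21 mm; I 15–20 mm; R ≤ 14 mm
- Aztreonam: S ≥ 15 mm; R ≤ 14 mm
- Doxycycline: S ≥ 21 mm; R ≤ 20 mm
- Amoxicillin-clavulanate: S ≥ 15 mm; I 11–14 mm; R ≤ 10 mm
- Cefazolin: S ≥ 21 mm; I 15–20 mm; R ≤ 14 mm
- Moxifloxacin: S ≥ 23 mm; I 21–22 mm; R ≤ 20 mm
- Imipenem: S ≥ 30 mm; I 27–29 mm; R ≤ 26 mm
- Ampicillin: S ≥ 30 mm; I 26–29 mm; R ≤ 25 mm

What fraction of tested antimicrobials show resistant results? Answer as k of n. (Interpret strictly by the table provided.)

Cefazolin: 14 mm is ≤ 14 mm — R
Moxifloxacin 21 mm: in 21–22 mm — Intermediate
Aztreonam: 10 mm is ≤ 14 mm → R
Doxycycline (11 mm) ≤ 20 mm → R
Amoxicillin-clavulanate 9 mm: ≤ 10 mm → Resistant
Gentamicin: 15 mm is in 15–20 mm → intermediate
Ampicillin (28 mm) in 26–29 mm → I
Imipenem (29 mm) in 27–29 mm → Intermediate
Resistant: 4/8

4 of 8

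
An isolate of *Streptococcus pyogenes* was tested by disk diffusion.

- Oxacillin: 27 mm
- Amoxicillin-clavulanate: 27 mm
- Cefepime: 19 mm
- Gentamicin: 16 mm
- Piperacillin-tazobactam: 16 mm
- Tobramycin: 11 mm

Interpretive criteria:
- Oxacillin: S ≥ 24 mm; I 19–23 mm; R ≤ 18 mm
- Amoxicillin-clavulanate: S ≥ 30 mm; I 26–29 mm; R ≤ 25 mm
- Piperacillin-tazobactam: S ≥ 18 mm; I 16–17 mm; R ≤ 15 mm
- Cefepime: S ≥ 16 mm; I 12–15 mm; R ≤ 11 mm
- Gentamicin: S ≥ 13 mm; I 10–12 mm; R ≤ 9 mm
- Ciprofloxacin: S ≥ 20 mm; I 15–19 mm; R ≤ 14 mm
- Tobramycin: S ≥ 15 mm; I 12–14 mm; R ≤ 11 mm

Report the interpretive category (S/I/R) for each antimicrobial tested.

Oxacillin 27 mm: ≥ 24 mm → susceptible
Amoxicillin-clavulanate: 27 mm is in 26–29 mm → I
Cefepime (19 mm) ≥ 16 mm → S
Gentamicin: 16 mm is ≥ 13 mm → Susceptible
Piperacillin-tazobactam (16 mm) in 16–17 mm ⇒ I
Tobramycin: 11 mm is ≤ 11 mm — resistant

S, I, S, S, I, R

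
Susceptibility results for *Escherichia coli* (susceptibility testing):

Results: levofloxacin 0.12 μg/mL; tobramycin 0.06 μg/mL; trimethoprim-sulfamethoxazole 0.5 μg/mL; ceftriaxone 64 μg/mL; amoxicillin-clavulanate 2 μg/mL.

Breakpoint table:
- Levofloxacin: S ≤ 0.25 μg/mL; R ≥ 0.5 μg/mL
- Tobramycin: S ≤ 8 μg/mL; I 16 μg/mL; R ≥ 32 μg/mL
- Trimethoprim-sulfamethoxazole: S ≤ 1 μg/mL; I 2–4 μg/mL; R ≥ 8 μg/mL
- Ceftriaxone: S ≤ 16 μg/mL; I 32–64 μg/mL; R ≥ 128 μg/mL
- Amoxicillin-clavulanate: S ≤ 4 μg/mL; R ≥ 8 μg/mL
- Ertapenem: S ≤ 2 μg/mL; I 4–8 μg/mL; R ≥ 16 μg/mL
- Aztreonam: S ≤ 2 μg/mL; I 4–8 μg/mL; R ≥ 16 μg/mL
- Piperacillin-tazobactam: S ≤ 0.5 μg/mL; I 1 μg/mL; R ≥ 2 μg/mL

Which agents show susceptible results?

levofloxacin, tobramycin, trimethoprim-sulfamethoxazole, amoxicillin-clavulanate

Levofloxacin: 0.12 μg/mL is ≤ 0.25 μg/mL — S
Tobramycin 0.06 μg/mL: ≤ 8 μg/mL → S
Trimethoprim-sulfamethoxazole 0.5 μg/mL: ≤ 1 μg/mL → susceptible
Ceftriaxone (64 μg/mL) in 32–64 μg/mL ⇒ Intermediate
Amoxicillin-clavulanate: 2 μg/mL is ≤ 4 μg/mL — susceptible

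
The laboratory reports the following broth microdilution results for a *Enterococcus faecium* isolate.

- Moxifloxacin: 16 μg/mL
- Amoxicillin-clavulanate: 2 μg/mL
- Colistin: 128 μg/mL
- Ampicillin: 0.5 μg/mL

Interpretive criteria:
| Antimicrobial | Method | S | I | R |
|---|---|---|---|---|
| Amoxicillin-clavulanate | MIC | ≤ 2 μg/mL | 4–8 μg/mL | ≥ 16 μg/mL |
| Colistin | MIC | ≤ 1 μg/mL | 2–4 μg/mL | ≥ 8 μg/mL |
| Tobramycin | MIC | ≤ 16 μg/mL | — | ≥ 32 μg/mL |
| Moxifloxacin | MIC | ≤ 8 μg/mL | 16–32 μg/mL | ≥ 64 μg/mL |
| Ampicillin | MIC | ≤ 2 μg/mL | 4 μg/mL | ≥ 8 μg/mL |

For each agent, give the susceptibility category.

I, S, R, S

Moxifloxacin 16 μg/mL: in 16–32 μg/mL → intermediate
Amoxicillin-clavulanate: 2 μg/mL is ≤ 2 μg/mL → S
Colistin: 128 μg/mL is ≥ 8 μg/mL ⇒ R
Ampicillin (0.5 μg/mL) ≤ 2 μg/mL → susceptible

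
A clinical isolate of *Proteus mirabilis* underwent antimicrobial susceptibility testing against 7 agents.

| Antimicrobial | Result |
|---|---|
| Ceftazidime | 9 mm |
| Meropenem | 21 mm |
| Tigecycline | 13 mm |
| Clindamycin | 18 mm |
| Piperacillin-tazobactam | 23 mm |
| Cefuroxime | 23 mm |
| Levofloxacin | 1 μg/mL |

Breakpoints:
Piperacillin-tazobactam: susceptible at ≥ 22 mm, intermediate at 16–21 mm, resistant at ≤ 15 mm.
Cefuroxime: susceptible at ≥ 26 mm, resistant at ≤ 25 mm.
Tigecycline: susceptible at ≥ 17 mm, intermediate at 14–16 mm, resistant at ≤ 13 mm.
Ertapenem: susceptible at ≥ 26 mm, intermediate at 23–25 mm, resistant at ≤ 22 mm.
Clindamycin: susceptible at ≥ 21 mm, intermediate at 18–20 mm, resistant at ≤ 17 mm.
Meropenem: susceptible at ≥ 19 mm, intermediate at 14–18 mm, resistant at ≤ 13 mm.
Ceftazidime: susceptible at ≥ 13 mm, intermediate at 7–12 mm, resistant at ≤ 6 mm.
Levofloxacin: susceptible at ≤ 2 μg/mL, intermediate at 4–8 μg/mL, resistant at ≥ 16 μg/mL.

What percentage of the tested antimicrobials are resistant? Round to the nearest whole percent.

29%

Ceftazidime (9 mm) in 7–12 mm — intermediate
Meropenem: 21 mm is ≥ 19 mm ⇒ Susceptible
Tigecycline: 13 mm is ≤ 13 mm ⇒ R
Clindamycin 18 mm: in 18–20 mm ⇒ I
Piperacillin-tazobactam: 23 mm is ≥ 22 mm ⇒ S
Cefuroxime 23 mm: ≤ 25 mm ⇒ Resistant
Levofloxacin 1 μg/mL: ≤ 2 μg/mL → susceptible
Resistant: 2/7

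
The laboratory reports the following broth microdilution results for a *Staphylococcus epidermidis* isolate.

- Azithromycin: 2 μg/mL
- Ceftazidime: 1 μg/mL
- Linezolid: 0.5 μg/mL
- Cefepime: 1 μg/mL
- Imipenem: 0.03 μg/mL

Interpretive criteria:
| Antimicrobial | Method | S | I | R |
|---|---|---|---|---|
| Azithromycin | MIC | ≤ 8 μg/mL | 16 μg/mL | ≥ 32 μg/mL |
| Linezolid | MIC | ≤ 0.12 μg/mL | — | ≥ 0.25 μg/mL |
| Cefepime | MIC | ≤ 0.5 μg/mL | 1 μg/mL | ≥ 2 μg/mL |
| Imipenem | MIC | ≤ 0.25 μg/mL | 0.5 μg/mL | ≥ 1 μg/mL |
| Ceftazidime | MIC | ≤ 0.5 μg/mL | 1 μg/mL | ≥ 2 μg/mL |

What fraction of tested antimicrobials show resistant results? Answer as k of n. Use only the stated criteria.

Azithromycin 2 μg/mL: ≤ 8 μg/mL — susceptible
Ceftazidime: 1 μg/mL is = 1 μg/mL — I
Linezolid: 0.5 μg/mL is ≥ 0.25 μg/mL → resistant
Cefepime 1 μg/mL: = 1 μg/mL → I
Imipenem (0.03 μg/mL) ≤ 0.25 μg/mL — S
Resistant: 1/5

1 of 5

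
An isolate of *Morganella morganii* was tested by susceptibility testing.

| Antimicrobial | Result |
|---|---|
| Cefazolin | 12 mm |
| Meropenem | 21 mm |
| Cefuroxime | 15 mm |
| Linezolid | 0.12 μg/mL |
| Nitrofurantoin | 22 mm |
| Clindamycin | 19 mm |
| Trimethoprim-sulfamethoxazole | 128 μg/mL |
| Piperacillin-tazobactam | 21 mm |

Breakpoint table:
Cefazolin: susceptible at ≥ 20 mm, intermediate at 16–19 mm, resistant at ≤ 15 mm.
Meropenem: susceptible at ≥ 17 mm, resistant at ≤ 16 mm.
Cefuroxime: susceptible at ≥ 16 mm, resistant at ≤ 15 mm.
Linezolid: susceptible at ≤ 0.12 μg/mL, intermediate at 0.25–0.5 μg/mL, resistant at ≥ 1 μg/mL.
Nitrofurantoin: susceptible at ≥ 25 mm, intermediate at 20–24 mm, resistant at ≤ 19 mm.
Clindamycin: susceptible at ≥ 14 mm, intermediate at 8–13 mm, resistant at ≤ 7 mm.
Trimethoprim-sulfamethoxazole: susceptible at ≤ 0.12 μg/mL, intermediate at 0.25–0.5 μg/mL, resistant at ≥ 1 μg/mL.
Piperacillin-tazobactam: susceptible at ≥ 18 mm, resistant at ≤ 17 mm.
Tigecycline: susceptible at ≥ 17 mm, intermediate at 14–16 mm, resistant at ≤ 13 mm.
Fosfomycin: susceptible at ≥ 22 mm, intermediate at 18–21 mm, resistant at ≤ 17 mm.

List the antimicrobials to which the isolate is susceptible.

meropenem, linezolid, clindamycin, piperacillin-tazobactam

Cefazolin: 12 mm is ≤ 15 mm — R
Meropenem 21 mm: ≥ 17 mm → S
Cefuroxime: 15 mm is ≤ 15 mm — Resistant
Linezolid: 0.12 μg/mL is ≤ 0.12 μg/mL ⇒ Susceptible
Nitrofurantoin 22 mm: in 20–24 mm — intermediate
Clindamycin: 19 mm is ≥ 14 mm ⇒ S
Trimethoprim-sulfamethoxazole: 128 μg/mL is ≥ 1 μg/mL — Resistant
Piperacillin-tazobactam (21 mm) ≥ 18 mm ⇒ Susceptible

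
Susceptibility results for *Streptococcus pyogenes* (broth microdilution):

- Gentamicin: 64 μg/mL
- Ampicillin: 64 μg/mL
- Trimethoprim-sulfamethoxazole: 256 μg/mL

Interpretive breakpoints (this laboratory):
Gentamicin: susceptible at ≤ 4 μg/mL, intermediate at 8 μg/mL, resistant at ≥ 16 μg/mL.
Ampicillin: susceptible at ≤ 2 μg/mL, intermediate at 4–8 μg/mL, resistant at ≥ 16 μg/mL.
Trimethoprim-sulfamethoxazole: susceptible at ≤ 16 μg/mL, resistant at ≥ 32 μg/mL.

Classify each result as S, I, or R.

R, R, R

Gentamicin 64 μg/mL: ≥ 16 μg/mL — R
Ampicillin: 64 μg/mL is ≥ 16 μg/mL → Resistant
Trimethoprim-sulfamethoxazole: 256 μg/mL is ≥ 32 μg/mL ⇒ resistant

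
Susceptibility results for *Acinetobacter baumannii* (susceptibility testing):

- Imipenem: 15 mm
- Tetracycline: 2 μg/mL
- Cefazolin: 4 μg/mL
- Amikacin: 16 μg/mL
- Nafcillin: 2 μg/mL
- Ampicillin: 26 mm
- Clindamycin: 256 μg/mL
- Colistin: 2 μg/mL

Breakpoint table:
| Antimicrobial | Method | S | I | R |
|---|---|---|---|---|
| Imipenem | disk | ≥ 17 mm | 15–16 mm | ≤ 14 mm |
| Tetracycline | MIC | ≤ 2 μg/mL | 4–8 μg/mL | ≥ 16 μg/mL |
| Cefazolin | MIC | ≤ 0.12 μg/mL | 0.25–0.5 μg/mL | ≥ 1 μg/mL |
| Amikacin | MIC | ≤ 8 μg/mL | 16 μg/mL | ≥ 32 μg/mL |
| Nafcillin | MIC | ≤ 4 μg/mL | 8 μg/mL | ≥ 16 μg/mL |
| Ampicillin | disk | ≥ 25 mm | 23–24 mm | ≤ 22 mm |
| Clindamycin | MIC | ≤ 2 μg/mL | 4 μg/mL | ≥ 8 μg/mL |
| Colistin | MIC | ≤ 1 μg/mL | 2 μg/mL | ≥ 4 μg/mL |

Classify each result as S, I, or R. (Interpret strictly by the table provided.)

Imipenem 15 mm: in 15–16 mm ⇒ intermediate
Tetracycline 2 μg/mL: ≤ 2 μg/mL → Susceptible
Cefazolin (4 μg/mL) ≥ 1 μg/mL — Resistant
Amikacin 16 μg/mL: = 16 μg/mL → intermediate
Nafcillin: 2 μg/mL is ≤ 4 μg/mL → susceptible
Ampicillin 26 mm: ≥ 25 mm → S
Clindamycin 256 μg/mL: ≥ 8 μg/mL → resistant
Colistin 2 μg/mL: = 2 μg/mL ⇒ intermediate

I, S, R, I, S, S, R, I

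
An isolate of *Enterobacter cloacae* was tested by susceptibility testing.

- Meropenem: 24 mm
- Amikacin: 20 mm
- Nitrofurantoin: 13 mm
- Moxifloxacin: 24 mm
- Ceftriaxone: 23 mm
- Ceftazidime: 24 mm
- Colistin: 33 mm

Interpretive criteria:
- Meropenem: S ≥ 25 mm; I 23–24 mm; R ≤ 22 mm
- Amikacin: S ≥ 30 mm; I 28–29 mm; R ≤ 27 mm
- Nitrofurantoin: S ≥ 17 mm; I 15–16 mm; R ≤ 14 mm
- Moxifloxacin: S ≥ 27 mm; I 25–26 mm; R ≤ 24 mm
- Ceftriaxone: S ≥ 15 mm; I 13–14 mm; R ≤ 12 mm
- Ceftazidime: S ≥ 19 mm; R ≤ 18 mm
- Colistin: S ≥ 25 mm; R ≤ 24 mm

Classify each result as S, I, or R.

I, R, R, R, S, S, S

Meropenem 24 mm: in 23–24 mm ⇒ Intermediate
Amikacin: 20 mm is ≤ 27 mm → R
Nitrofurantoin 13 mm: ≤ 14 mm — Resistant
Moxifloxacin (24 mm) ≤ 24 mm — Resistant
Ceftriaxone: 23 mm is ≥ 15 mm ⇒ susceptible
Ceftazidime 24 mm: ≥ 19 mm — Susceptible
Colistin 33 mm: ≥ 25 mm — S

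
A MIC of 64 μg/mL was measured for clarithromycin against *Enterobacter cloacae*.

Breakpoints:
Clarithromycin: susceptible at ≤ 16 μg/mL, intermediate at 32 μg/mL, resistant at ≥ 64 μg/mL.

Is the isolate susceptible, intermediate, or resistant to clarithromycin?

Clarithromycin (64 μg/mL) ≥ 64 μg/mL — R

Resistant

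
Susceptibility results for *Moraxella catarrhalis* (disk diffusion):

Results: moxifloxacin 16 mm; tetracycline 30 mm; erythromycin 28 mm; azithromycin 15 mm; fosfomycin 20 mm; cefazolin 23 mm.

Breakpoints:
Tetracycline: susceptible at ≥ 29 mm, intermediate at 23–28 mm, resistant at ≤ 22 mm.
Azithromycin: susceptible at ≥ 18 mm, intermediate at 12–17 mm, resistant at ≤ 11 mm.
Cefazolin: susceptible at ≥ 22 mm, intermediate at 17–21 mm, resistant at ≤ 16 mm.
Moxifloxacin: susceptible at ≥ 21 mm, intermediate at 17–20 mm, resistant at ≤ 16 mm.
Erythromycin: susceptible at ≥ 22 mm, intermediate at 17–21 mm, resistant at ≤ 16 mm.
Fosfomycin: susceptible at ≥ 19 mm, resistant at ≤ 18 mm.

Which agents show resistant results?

Moxifloxacin 16 mm: ≤ 16 mm ⇒ resistant
Tetracycline: 30 mm is ≥ 29 mm ⇒ susceptible
Erythromycin 28 mm: ≥ 22 mm → susceptible
Azithromycin (15 mm) in 12–17 mm → intermediate
Fosfomycin (20 mm) ≥ 19 mm → S
Cefazolin (23 mm) ≥ 22 mm ⇒ S

moxifloxacin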